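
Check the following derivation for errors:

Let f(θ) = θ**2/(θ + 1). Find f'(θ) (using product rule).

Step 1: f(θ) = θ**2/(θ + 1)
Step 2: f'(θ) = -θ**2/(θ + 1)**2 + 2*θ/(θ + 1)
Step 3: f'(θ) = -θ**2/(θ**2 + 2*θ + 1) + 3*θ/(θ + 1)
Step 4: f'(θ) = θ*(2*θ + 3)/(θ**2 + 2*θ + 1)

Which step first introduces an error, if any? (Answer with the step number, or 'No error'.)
Step 3

Step 3 is incorrect due to a wrong coefficient.
The step shows: -θ**2/(θ**2 + 2*θ + 1) + 3*θ/(θ + 1)
The correct value should be: -θ**2/(θ**2 + 2*θ + 1) + 2*θ/(θ + 1)

Explanation: The coefficient 2 was incorrectly written as 3: the term 2*θ/(θ + 1) was incorrectly written as 3*θ/(θ + 1)
The later steps are derived from this incorrect expression, so the error originates in Step 3.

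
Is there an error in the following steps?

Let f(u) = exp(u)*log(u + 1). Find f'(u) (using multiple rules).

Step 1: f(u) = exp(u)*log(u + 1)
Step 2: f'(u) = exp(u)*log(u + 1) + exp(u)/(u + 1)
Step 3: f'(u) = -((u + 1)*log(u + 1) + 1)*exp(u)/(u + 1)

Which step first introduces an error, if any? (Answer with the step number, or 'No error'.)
Step 3

Step 3 is incorrect due to a sign flip.
The step shows: -((u + 1)*log(u + 1) + 1)*exp(u)/(u + 1)
The correct value should be: ((u + 1)*log(u + 1) + 1)*exp(u)/(u + 1)

Explanation: The sign of the whole expression was flipped: the term ((u + 1)*log(u + 1) + 1)*exp(u)/(u + 1) was incorrectly written as -((u + 1)*log(u + 1) + 1)*exp(u)/(u + 1)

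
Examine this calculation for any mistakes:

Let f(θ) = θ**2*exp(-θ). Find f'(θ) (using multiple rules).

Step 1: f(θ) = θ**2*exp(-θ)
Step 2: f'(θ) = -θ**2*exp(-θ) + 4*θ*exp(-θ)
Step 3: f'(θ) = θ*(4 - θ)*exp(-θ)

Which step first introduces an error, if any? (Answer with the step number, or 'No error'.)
Step 2

Step 2 is incorrect due to a wrong coefficient.
The step shows: -θ**2*exp(-θ) + 4*θ*exp(-θ)
The correct value should be: -θ**2*exp(-θ) + 2*θ*exp(-θ)

Explanation: The coefficient 2 was incorrectly written as 4: the term 2*θ*exp(-θ) was incorrectly written as 4*θ*exp(-θ)
The later steps are derived from this incorrect expression, so the error originates in Step 2.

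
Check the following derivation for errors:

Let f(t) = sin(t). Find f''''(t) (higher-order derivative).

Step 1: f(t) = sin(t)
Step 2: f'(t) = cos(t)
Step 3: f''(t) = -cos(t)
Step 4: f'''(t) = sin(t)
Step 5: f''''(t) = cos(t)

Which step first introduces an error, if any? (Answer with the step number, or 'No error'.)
Step 3

Step 3 is incorrect due to a wrong trig function.
The step shows: -cos(t)
The correct value should be: -sin(t)

Explanation: sin(t) was incorrectly written as cos(t): the term -sin(t) was incorrectly written as -cos(t)
The later steps are derived from this incorrect expression, so the error originates in Step 3.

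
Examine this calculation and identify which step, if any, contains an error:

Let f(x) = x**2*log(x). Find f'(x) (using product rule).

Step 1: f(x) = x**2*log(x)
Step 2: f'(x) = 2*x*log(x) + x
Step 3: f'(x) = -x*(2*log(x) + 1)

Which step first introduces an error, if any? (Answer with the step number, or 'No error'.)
Step 3

Step 3 is incorrect due to a sign flip.
The step shows: -x*(2*log(x) + 1)
The correct value should be: x*(2*log(x) + 1)

Explanation: The sign of the whole expression was flipped: the term x*(2*log(x) + 1) was incorrectly written as -x*(2*log(x) + 1)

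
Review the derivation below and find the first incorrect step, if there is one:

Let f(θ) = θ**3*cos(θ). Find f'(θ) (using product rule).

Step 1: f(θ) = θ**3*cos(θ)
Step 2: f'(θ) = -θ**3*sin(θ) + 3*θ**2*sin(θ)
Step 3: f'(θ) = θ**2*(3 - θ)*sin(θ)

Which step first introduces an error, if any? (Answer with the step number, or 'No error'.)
Step 2

Step 2 is incorrect due to a wrong trig function.
The step shows: -θ**3*sin(θ) + 3*θ**2*sin(θ)
The correct value should be: -θ**3*sin(θ) + 3*θ**2*cos(θ)

Explanation: cos(θ) was incorrectly written as sin(θ): the term 3*θ**2*cos(θ) was incorrectly written as 3*θ**2*sin(θ)
The later steps are derived from this incorrect expression, so the error originates in Step 2.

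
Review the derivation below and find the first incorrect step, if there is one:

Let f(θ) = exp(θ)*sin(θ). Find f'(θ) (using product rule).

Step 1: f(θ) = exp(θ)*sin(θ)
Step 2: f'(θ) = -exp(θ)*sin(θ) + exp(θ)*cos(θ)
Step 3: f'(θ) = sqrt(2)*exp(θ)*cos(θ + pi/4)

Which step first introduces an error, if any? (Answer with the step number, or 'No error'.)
Step 2

Step 2 is incorrect due to a sign flip.
The step shows: -exp(θ)*sin(θ) + exp(θ)*cos(θ)
The correct value should be: exp(θ)*sin(θ) + exp(θ)*cos(θ)

Explanation: The sign of one term was flipped: the term exp(θ)*sin(θ) was incorrectly written as -exp(θ)*sin(θ)
The later steps are derived from this incorrect expression, so the error originates in Step 2.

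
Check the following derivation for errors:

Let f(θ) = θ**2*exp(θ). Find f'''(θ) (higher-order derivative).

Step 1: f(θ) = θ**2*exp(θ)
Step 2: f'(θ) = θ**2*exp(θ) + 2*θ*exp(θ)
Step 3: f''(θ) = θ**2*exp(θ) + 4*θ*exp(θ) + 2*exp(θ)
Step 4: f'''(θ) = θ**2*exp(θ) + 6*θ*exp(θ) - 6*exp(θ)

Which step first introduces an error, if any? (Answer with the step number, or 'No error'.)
Step 4

Step 4 is incorrect due to a sign flip.
The step shows: θ**2*exp(θ) + 6*θ*exp(θ) - 6*exp(θ)
The correct value should be: θ**2*exp(θ) + 6*θ*exp(θ) + 6*exp(θ)

Explanation: The sign of one term was flipped: the term 6*exp(θ) was incorrectly written as -6*exp(θ)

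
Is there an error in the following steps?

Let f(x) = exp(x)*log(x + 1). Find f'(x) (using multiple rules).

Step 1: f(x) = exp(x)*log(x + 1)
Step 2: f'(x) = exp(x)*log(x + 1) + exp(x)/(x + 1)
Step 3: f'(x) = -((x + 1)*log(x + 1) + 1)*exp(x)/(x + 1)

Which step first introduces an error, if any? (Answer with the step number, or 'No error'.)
Step 3

Step 3 is incorrect due to a sign flip.
The step shows: -((x + 1)*log(x + 1) + 1)*exp(x)/(x + 1)
The correct value should be: ((x + 1)*log(x + 1) + 1)*exp(x)/(x + 1)

Explanation: The sign of the whole expression was flipped: the term ((x + 1)*log(x + 1) + 1)*exp(x)/(x + 1) was incorrectly written as -((x + 1)*log(x + 1) + 1)*exp(x)/(x + 1)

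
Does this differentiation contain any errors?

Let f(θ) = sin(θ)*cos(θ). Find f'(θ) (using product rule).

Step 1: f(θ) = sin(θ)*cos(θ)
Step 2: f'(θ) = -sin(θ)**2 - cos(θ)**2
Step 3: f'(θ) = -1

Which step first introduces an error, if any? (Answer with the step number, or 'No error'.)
Step 2

Step 2 is incorrect due to a sign flip.
The step shows: -sin(θ)**2 - cos(θ)**2
The correct value should be: -sin(θ)**2 + cos(θ)**2

Explanation: The sign of one term was flipped: the term cos(θ)**2 was incorrectly written as -cos(θ)**2
The later steps are derived from this incorrect expression, so the error originates in Step 2.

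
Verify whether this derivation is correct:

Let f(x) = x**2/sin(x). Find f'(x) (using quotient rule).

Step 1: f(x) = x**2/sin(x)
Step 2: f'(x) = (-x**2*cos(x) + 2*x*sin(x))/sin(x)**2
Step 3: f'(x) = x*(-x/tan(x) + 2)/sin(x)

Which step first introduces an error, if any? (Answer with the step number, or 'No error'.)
No error

All steps in this derivation are correct.
The final answer f'(x) = x*(-x/tan(x) + 2)/sin(x) is valid.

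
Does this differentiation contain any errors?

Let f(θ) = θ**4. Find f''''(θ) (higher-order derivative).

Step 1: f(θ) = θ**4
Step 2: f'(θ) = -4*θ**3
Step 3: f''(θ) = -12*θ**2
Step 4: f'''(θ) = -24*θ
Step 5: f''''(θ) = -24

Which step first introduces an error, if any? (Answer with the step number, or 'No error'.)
Step 2

Step 2 is incorrect due to a sign flip.
The step shows: -4*θ**3
The correct value should be: 4*θ**3

Explanation: The sign of the whole expression was flipped: the term 4*θ**3 was incorrectly written as -4*θ**3
The later steps are derived from this incorrect expression, so the error originates in Step 2.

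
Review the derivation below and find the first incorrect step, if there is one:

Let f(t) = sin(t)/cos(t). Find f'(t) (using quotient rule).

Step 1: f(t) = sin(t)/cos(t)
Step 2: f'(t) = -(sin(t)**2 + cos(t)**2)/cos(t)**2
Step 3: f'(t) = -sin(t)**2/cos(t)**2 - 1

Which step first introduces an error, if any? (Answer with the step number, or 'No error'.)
Step 2

Step 2 is incorrect due to a sign flip.
The step shows: -(sin(t)**2 + cos(t)**2)/cos(t)**2
The correct value should be: (sin(t)**2 + cos(t)**2)/cos(t)**2

Explanation: The sign of the whole expression was flipped: the term (sin(t)**2 + cos(t)**2)/cos(t)**2 was incorrectly written as -(sin(t)**2 + cos(t)**2)/cos(t)**2
The later steps are derived from this incorrect expression, so the error originates in Step 2.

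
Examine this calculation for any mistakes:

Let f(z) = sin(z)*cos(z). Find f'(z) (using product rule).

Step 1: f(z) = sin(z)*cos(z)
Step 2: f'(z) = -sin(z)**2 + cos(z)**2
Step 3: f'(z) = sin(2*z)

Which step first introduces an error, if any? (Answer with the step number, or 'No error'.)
Step 3

Step 3 is incorrect due to a wrong trig function.
The step shows: sin(2*z)
The correct value should be: cos(2*z)

Explanation: cos(2*z) was incorrectly written as sin(2*z): the term cos(2*z) was incorrectly written as sin(2*z)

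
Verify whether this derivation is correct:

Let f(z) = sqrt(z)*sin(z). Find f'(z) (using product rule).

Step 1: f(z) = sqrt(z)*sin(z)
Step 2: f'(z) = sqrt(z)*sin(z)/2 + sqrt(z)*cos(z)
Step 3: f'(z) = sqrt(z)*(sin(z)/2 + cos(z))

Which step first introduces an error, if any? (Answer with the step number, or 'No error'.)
Step 2

Step 2 is incorrect due to a wrong exponent.
The step shows: sqrt(z)*sin(z)/2 + sqrt(z)*cos(z)
The correct value should be: sqrt(z)*cos(z) + sin(z)/(2*sqrt(z))

Explanation: The exponent -1/2 on z was incorrectly written as 1/2: the term sin(z)/(2*sqrt(z)) was incorrectly written as sqrt(z)*sin(z)/2
The later steps are derived from this incorrect expression, so the error originates in Step 2.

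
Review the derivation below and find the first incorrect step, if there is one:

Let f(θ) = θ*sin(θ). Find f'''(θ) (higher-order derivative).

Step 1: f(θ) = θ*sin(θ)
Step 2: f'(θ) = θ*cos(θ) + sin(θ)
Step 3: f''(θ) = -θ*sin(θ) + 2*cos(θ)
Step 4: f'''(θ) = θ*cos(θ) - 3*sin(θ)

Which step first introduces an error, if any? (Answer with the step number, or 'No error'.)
Step 4

Step 4 is incorrect due to a sign flip.
The step shows: θ*cos(θ) - 3*sin(θ)
The correct value should be: -θ*cos(θ) - 3*sin(θ)

Explanation: The sign of one term was flipped: the term -θ*cos(θ) was incorrectly written as θ*cos(θ)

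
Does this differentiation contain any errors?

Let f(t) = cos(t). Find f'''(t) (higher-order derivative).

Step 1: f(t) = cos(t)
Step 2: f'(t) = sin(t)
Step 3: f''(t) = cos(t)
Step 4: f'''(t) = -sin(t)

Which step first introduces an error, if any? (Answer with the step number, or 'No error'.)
Step 2

Step 2 is incorrect due to a sign flip.
The step shows: sin(t)
The correct value should be: -sin(t)

Explanation: The sign of the whole expression was flipped: the term -sin(t) was incorrectly written as sin(t)
The later steps are derived from this incorrect expression, so the error originates in Step 2.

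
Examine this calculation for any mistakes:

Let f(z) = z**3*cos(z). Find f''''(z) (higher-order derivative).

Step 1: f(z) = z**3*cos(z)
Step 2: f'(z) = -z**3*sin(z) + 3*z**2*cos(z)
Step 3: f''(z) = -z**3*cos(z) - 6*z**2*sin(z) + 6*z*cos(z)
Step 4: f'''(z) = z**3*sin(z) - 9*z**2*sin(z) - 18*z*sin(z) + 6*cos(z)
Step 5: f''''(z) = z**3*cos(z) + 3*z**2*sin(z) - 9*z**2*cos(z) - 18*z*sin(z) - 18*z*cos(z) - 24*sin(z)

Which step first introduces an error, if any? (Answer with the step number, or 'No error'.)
Step 4

Step 4 is incorrect due to a wrong trig function.
The step shows: z**3*sin(z) - 9*z**2*sin(z) - 18*z*sin(z) + 6*cos(z)
The correct value should be: z**3*sin(z) - 9*z**2*cos(z) - 18*z*sin(z) + 6*cos(z)

Explanation: cos(z) was incorrectly written as sin(z): the term -9*z**2*cos(z) was incorrectly written as -9*z**2*sin(z)
The later steps are derived from this incorrect expression, so the error originates in Step 4.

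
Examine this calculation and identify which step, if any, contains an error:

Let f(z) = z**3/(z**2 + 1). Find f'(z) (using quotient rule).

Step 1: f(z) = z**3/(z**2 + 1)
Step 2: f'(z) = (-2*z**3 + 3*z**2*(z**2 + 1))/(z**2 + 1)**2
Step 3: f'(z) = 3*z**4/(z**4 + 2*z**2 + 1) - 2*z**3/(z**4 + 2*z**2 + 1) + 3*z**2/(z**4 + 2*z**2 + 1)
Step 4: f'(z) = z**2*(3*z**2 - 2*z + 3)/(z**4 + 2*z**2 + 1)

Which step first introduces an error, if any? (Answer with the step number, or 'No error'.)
Step 2

Step 2 is incorrect due to a wrong exponent.
The step shows: (-2*z**3 + 3*z**2*(z**2 + 1))/(z**2 + 1)**2
The correct value should be: (-2*z**4 + 3*z**2*(z**2 + 1))/(z**2 + 1)**2

Explanation: The exponent 4 on z was incorrectly written as 3: the term (-2*z**4 + 3*z**2*(z**2 + 1))/(z**2 + 1)**2 was incorrectly written as (-2*z**3 + 3*z**2*(z**2 + 1))/(z**2 + 1)**2
The later steps are derived from this incorrect expression, so the error originates in Step 2.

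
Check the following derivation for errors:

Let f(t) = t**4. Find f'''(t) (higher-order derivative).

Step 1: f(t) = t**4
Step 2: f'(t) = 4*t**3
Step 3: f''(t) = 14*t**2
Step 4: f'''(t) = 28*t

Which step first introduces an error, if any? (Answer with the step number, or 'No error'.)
Step 3

Step 3 is incorrect due to a wrong coefficient.
The step shows: 14*t**2
The correct value should be: 12*t**2

Explanation: The coefficient 12 was incorrectly written as 14: the term 12*t**2 was incorrectly written as 14*t**2
The later steps are derived from this incorrect expression, so the error originates in Step 3.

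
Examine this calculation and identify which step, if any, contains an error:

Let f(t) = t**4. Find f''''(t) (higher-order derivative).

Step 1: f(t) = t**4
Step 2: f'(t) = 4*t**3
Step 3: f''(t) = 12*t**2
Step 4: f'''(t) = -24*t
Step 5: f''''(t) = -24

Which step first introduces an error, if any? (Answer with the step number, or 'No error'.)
Step 4

Step 4 is incorrect due to a sign flip.
The step shows: -24*t
The correct value should be: 24*t

Explanation: The sign of the whole expression was flipped: the term 24*t was incorrectly written as -24*t
The later steps are derived from this incorrect expression, so the error originates in Step 4.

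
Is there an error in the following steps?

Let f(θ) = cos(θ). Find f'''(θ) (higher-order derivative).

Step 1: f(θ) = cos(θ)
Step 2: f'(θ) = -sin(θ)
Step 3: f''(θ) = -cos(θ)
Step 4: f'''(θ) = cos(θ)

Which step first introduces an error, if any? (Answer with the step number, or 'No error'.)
Step 4

Step 4 is incorrect due to a wrong trig function.
The step shows: cos(θ)
The correct value should be: sin(θ)

Explanation: sin(θ) was incorrectly written as cos(θ): the term sin(θ) was incorrectly written as cos(θ)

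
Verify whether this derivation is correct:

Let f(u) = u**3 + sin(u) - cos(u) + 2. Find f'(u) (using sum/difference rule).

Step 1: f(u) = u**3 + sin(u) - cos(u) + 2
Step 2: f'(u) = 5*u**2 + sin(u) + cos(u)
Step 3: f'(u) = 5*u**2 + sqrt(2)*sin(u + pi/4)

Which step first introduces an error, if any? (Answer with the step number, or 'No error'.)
Step 2

Step 2 is incorrect due to a wrong coefficient.
The step shows: 5*u**2 + sin(u) + cos(u)
The correct value should be: 3*u**2 + sin(u) + cos(u)

Explanation: The coefficient 3 was incorrectly written as 5: the term 3*u**2 was incorrectly written as 5*u**2
The later steps are derived from this incorrect expression, so the error originates in Step 2.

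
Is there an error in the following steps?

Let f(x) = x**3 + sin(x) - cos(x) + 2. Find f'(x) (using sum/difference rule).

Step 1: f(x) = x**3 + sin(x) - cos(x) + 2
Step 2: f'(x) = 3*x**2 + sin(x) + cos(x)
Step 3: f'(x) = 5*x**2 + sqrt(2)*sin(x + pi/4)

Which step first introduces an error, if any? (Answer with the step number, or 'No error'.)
Step 3

Step 3 is incorrect due to a wrong coefficient.
The step shows: 5*x**2 + sqrt(2)*sin(x + pi/4)
The correct value should be: 3*x**2 + sqrt(2)*sin(x + pi/4)

Explanation: The coefficient 3 was incorrectly written as 5: the term 3*x**2 was incorrectly written as 5*x**2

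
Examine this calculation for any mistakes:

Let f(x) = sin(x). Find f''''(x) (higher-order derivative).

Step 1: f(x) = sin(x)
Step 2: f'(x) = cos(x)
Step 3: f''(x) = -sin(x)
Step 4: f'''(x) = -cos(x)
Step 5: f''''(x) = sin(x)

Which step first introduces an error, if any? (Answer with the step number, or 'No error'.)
No error

All steps in this derivation are correct.
The final answer f''''(x) = sin(x) is valid.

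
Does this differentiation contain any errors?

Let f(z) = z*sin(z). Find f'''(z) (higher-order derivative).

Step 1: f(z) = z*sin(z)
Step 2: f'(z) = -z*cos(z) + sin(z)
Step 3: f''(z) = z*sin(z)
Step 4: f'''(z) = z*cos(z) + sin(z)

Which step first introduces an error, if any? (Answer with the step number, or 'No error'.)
Step 2

Step 2 is incorrect due to a sign flip.
The step shows: -z*cos(z) + sin(z)
The correct value should be: z*cos(z) + sin(z)

Explanation: The sign of one term was flipped: the term z*cos(z) was incorrectly written as -z*cos(z)
The later steps are derived from this incorrect expression, so the error originates in Step 2.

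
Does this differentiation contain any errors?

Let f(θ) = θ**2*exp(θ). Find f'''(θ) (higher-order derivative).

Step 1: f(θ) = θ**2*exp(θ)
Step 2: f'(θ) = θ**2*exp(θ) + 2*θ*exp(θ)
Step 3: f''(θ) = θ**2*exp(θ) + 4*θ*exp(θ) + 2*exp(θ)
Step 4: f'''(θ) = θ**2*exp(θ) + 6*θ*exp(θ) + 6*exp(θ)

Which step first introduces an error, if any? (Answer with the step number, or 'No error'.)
No error

All steps in this derivation are correct.
The final answer f'''(θ) = θ**2*exp(θ) + 6*θ*exp(θ) + 6*exp(θ) is valid.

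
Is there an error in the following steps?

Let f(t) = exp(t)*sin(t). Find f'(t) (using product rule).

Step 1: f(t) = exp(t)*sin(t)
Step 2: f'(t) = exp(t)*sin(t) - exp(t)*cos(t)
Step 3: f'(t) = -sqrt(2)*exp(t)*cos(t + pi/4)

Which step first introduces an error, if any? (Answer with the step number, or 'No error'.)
Step 2

Step 2 is incorrect due to a sign flip.
The step shows: exp(t)*sin(t) - exp(t)*cos(t)
The correct value should be: exp(t)*sin(t) + exp(t)*cos(t)

Explanation: The sign of one term was flipped: the term exp(t)*cos(t) was incorrectly written as -exp(t)*cos(t)
The later steps are derived from this incorrect expression, so the error originates in Step 2.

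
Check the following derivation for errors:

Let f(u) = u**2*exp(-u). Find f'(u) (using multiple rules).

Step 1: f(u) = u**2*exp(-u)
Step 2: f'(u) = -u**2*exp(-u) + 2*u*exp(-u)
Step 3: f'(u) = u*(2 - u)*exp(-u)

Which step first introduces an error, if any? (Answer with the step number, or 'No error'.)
No error

All steps in this derivation are correct.
The final answer f'(u) = u*(2 - u)*exp(-u) is valid.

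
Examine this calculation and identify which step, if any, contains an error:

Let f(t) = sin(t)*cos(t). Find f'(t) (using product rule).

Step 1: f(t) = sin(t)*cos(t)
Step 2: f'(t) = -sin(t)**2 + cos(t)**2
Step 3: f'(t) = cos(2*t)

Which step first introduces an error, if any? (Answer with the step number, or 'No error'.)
No error

All steps in this derivation are correct.
The final answer f'(t) = cos(2*t) is valid.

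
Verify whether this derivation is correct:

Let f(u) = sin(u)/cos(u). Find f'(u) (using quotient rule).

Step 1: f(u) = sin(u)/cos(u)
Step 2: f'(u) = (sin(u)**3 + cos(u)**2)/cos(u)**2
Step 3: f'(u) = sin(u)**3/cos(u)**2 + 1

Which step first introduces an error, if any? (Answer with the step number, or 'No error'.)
Step 2

Step 2 is incorrect due to a wrong exponent.
The step shows: (sin(u)**3 + cos(u)**2)/cos(u)**2
The correct value should be: (sin(u)**2 + cos(u)**2)/cos(u)**2

Explanation: The exponent 2 on sin(u) was incorrectly written as 3: the term (sin(u)**2 + cos(u)**2)/cos(u)**2 was incorrectly written as (sin(u)**3 + cos(u)**2)/cos(u)**2
The later steps are derived from this incorrect expression, so the error originates in Step 2.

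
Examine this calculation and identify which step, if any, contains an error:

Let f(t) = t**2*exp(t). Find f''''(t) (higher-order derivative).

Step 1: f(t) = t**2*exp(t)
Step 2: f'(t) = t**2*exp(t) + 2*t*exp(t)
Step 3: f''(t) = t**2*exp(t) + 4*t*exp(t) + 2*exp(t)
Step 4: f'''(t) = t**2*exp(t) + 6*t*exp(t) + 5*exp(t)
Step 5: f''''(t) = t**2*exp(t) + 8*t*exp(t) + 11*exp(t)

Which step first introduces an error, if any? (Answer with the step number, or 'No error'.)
Step 4

Step 4 is incorrect due to a wrong coefficient.
The step shows: t**2*exp(t) + 6*t*exp(t) + 5*exp(t)
The correct value should be: t**2*exp(t) + 6*t*exp(t) + 6*exp(t)

Explanation: The coefficient 6 was incorrectly written as 5: the term 6*exp(t) was incorrectly written as 5*exp(t)
The later steps are derived from this incorrect expression, so the error originates in Step 4.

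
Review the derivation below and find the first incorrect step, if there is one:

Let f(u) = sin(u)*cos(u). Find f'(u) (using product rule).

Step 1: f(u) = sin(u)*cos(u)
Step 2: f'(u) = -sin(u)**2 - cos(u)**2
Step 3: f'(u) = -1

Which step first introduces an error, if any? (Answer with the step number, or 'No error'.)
Step 2

Step 2 is incorrect due to a sign flip.
The step shows: -sin(u)**2 - cos(u)**2
The correct value should be: -sin(u)**2 + cos(u)**2

Explanation: The sign of one term was flipped: the term cos(u)**2 was incorrectly written as -cos(u)**2
The later steps are derived from this incorrect expression, so the error originates in Step 2.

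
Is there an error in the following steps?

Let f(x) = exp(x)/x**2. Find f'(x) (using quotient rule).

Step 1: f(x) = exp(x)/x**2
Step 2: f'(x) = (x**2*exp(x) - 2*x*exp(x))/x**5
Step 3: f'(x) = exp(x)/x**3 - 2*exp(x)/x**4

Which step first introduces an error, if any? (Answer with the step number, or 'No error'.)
Step 2

Step 2 is incorrect due to a wrong exponent.
The step shows: (x**2*exp(x) - 2*x*exp(x))/x**5
The correct value should be: (x**2*exp(x) - 2*x*exp(x))/x**4

Explanation: The exponent -4 on x was incorrectly written as -5: the term (x**2*exp(x) - 2*x*exp(x))/x**4 was incorrectly written as (x**2*exp(x) - 2*x*exp(x))/x**5
The later steps are derived from this incorrect expression, so the error originates in Step 2.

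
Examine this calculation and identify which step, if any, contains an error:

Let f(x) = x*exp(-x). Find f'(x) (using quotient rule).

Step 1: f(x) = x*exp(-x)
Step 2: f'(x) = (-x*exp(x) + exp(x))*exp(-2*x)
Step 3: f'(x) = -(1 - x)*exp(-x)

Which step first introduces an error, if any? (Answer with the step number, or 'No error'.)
Step 3

Step 3 is incorrect due to a sign flip.
The step shows: -(1 - x)*exp(-x)
The correct value should be: (1 - x)*exp(-x)

Explanation: The sign of the whole expression was flipped: the term (1 - x)*exp(-x) was incorrectly written as -(1 - x)*exp(-x)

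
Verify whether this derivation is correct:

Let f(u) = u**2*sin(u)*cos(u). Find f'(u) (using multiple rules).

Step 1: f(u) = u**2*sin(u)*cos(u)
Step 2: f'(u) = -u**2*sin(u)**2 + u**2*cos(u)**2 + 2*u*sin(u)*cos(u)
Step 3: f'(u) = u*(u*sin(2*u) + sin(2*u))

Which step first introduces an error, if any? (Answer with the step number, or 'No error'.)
Step 3

Step 3 is incorrect due to a wrong trig function.
The step shows: u*(u*sin(2*u) + sin(2*u))
The correct value should be: u*(u*cos(2*u) + sin(2*u))

Explanation: cos(2*u) was incorrectly written as sin(2*u): the term u*(u*cos(2*u) + sin(2*u)) was incorrectly written as u*(u*sin(2*u) + sin(2*u))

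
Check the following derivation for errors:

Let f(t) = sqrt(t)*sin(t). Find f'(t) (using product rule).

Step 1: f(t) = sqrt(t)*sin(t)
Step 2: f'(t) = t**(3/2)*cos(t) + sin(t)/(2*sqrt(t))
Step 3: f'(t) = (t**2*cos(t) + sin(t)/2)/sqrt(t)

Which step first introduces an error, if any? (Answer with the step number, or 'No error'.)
Step 2

Step 2 is incorrect due to a wrong exponent.
The step shows: t**(3/2)*cos(t) + sin(t)/(2*sqrt(t))
The correct value should be: sqrt(t)*cos(t) + sin(t)/(2*sqrt(t))

Explanation: The exponent 1/2 on t was incorrectly written as 3/2: the term sqrt(t)*cos(t) was incorrectly written as t**(3/2)*cos(t)
The later steps are derived from this incorrect expression, so the error originates in Step 2.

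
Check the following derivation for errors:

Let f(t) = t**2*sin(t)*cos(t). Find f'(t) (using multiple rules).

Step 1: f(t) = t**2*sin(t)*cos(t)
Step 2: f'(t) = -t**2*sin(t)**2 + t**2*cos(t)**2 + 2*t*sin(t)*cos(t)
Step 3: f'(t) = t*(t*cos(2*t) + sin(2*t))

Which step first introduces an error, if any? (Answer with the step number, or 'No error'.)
No error

All steps in this derivation are correct.
The final answer f'(t) = t*(t*cos(2*t) + sin(2*t)) is valid.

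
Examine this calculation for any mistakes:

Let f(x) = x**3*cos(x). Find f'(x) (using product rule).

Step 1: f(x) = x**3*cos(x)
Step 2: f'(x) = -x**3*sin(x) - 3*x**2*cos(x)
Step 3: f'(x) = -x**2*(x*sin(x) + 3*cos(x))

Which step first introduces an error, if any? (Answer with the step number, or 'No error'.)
Step 2

Step 2 is incorrect due to a sign flip.
The step shows: -x**3*sin(x) - 3*x**2*cos(x)
The correct value should be: -x**3*sin(x) + 3*x**2*cos(x)

Explanation: The sign of one term was flipped: the term 3*x**2*cos(x) was incorrectly written as -3*x**2*cos(x)
The later steps are derived from this incorrect expression, so the error originates in Step 2.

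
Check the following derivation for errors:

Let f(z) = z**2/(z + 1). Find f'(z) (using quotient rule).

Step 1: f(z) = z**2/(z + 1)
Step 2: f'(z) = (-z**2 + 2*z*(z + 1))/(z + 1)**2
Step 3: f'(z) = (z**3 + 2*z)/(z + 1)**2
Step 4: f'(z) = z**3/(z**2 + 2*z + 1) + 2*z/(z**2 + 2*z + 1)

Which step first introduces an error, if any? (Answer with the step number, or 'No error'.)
Step 3

Step 3 is incorrect due to a wrong exponent.
The step shows: (z**3 + 2*z)/(z + 1)**2
The correct value should be: (z**2 + 2*z)/(z + 1)**2

Explanation: The exponent 2 on z was incorrectly written as 3: the term (z**2 + 2*z)/(z + 1)**2 was incorrectly written as (z**3 + 2*z)/(z + 1)**2
The later steps are derived from this incorrect expression, so the error originates in Step 3.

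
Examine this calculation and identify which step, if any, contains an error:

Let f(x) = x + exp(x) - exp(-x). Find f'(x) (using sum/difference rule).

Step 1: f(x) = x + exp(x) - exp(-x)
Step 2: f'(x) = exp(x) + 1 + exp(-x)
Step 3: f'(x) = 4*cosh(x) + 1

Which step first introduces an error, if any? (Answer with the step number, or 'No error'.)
Step 3

Step 3 is incorrect due to a wrong coefficient.
The step shows: 4*cosh(x) + 1
The correct value should be: 2*cosh(x) + 1

Explanation: The coefficient 2 was incorrectly written as 4: the term 2*cosh(x) was incorrectly written as 4*cosh(x)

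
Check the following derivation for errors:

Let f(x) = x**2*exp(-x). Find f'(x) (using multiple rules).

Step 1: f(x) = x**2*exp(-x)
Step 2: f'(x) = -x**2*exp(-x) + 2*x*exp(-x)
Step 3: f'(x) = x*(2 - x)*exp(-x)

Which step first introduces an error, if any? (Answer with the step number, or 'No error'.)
No error

All steps in this derivation are correct.
The final answer f'(x) = x*(2 - x)*exp(-x) is valid.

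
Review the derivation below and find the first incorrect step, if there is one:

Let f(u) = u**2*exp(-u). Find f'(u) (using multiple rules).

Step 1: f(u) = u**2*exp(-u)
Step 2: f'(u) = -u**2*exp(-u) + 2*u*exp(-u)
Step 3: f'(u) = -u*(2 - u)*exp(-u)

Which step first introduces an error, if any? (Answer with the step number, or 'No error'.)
Step 3

Step 3 is incorrect due to a sign flip.
The step shows: -u*(2 - u)*exp(-u)
The correct value should be: u*(2 - u)*exp(-u)

Explanation: The sign of the whole expression was flipped: the term u*(2 - u)*exp(-u) was incorrectly written as -u*(2 - u)*exp(-u)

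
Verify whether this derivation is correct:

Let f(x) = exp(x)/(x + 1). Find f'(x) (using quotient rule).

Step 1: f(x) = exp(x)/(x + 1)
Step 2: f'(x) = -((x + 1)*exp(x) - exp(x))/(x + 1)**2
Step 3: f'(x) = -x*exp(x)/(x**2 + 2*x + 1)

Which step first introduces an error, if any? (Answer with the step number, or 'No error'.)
Step 2

Step 2 is incorrect due to a sign flip.
The step shows: -((x + 1)*exp(x) - exp(x))/(x + 1)**2
The correct value should be: ((x + 1)*exp(x) - exp(x))/(x + 1)**2

Explanation: The sign of the whole expression was flipped: the term ((x + 1)*exp(x) - exp(x))/(x + 1)**2 was incorrectly written as -((x + 1)*exp(x) - exp(x))/(x + 1)**2
The later steps are derived from this incorrect expression, so the error originates in Step 2.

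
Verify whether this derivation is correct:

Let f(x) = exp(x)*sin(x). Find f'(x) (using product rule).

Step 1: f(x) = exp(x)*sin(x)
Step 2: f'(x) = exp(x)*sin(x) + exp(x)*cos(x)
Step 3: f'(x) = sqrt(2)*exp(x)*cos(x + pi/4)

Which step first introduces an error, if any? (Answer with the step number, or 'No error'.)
Step 3

Step 3 is incorrect due to a wrong trig function.
The step shows: sqrt(2)*exp(x)*cos(x + pi/4)
The correct value should be: sqrt(2)*exp(x)*sin(x + pi/4)

Explanation: sin(x + pi/4) was incorrectly written as cos(x + pi/4): the term sqrt(2)*exp(x)*sin(x + pi/4) was incorrectly written as sqrt(2)*exp(x)*cos(x + pi/4)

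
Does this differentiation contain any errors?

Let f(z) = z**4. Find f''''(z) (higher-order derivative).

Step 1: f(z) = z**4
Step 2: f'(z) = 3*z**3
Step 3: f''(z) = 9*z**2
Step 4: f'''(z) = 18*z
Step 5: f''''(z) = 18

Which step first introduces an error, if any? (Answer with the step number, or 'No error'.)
Step 2

Step 2 is incorrect due to a wrong coefficient.
The step shows: 3*z**3
The correct value should be: 4*z**3

Explanation: The coefficient 4 was incorrectly written as 3: the term 4*z**3 was incorrectly written as 3*z**3
The later steps are derived from this incorrect expression, so the error originates in Step 2.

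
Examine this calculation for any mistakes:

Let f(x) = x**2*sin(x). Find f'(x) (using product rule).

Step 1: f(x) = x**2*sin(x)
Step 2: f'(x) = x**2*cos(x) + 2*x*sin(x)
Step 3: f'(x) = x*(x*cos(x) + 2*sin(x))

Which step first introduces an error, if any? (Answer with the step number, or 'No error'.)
No error

All steps in this derivation are correct.
The final answer f'(x) = x*(x*cos(x) + 2*sin(x)) is valid.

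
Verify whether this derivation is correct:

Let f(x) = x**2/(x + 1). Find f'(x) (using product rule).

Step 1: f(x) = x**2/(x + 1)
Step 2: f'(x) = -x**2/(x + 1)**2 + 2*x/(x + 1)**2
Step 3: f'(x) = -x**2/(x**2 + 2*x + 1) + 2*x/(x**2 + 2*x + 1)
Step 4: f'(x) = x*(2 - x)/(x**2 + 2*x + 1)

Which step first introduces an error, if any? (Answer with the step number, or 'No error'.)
Step 2

Step 2 is incorrect due to a wrong exponent.
The step shows: -x**2/(x + 1)**2 + 2*x/(x + 1)**2
The correct value should be: -x**2/(x + 1)**2 + 2*x/(x + 1)

Explanation: The exponent -1 on x + 1 was incorrectly written as -2: the term 2*x/(x + 1) was incorrectly written as 2*x/(x + 1)**2
The later steps are derived from this incorrect expression, so the error originates in Step 2.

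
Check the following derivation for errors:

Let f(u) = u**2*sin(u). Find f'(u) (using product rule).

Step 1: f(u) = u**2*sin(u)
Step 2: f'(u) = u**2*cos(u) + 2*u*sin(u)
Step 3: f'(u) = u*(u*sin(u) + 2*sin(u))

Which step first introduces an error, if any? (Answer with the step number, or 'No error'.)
Step 3

Step 3 is incorrect due to a wrong trig function.
The step shows: u*(u*sin(u) + 2*sin(u))
The correct value should be: u*(u*cos(u) + 2*sin(u))

Explanation: cos(u) was incorrectly written as sin(u): the term u*(u*cos(u) + 2*sin(u)) was incorrectly written as u*(u*sin(u) + 2*sin(u))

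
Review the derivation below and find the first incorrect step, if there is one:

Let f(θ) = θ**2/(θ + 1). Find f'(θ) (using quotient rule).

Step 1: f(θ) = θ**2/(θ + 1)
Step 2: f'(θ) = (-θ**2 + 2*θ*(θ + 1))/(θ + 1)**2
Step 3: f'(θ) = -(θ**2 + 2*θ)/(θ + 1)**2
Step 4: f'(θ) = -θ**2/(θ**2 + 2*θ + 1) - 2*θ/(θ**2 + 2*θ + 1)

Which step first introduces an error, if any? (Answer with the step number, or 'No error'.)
Step 3

Step 3 is incorrect due to a sign flip.
The step shows: -(θ**2 + 2*θ)/(θ + 1)**2
The correct value should be: (θ**2 + 2*θ)/(θ + 1)**2

Explanation: The sign of the whole expression was flipped: the term (θ**2 + 2*θ)/(θ + 1)**2 was incorrectly written as -(θ**2 + 2*θ)/(θ + 1)**2
The later steps are derived from this incorrect expression, so the error originates in Step 3.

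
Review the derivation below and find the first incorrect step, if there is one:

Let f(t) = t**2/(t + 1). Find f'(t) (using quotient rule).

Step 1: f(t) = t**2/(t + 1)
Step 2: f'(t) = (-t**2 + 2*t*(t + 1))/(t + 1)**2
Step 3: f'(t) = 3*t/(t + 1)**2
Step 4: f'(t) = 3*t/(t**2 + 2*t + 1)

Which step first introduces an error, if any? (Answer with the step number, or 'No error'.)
Step 3

Step 3 is incorrect due to a wrong exponent.
The step shows: 3*t/(t + 1)**2
The correct value should be: (t**2 + 2*t)/(t + 1)**2

Explanation: The exponent 2 on t was incorrectly written as 1: the term (t**2 + 2*t)/(t + 1)**2 was incorrectly written as 3*t/(t + 1)**2
The later steps are derived from this incorrect expression, so the error originates in Step 3.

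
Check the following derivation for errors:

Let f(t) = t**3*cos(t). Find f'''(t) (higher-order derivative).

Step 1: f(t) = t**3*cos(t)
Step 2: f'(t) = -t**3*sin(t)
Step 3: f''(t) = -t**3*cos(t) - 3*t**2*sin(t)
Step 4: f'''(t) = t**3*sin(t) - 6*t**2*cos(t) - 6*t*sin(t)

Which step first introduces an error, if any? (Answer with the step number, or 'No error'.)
Step 2

Step 2 is incorrect due to a dropped term.
The step shows: -t**3*sin(t)
The correct value should be: -t**3*sin(t) + 3*t**2*cos(t)

Explanation: A term was dropped: the term 3*t**2*cos(t) was incorrectly omitted
The later steps are derived from this incorrect expression, so the error originates in Step 2.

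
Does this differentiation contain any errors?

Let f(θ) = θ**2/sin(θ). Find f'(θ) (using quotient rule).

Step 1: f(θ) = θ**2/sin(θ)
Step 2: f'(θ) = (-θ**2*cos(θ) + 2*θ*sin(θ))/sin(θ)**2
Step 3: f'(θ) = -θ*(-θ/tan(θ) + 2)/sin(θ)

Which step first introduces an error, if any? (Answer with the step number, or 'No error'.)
Step 3

Step 3 is incorrect due to a sign flip.
The step shows: -θ*(-θ/tan(θ) + 2)/sin(θ)
The correct value should be: θ*(-θ/tan(θ) + 2)/sin(θ)

Explanation: The sign of the whole expression was flipped: the term θ*(-θ/tan(θ) + 2)/sin(θ) was incorrectly written as -θ*(-θ/tan(θ) + 2)/sin(θ)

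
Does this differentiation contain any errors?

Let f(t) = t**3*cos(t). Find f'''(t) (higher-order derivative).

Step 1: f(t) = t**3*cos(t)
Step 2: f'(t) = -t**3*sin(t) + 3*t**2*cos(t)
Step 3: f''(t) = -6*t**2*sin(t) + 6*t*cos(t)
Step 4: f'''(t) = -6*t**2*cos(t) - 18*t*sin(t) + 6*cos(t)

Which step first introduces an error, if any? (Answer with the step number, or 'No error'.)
Step 3

Step 3 is incorrect due to a dropped term.
The step shows: -6*t**2*sin(t) + 6*t*cos(t)
The correct value should be: -t**3*cos(t) - 6*t**2*sin(t) + 6*t*cos(t)

Explanation: A term was dropped: the term -t**3*cos(t) was incorrectly omitted
The later steps are derived from this incorrect expression, so the error originates in Step 3.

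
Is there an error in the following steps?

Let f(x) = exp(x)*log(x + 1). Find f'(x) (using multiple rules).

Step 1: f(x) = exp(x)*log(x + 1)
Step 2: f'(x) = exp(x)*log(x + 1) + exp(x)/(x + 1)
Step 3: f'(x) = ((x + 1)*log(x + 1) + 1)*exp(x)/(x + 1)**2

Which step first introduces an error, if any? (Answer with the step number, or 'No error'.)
Step 3

Step 3 is incorrect due to a wrong exponent.
The step shows: ((x + 1)*log(x + 1) + 1)*exp(x)/(x + 1)**2
The correct value should be: ((x + 1)*log(x + 1) + 1)*exp(x)/(x + 1)

Explanation: The exponent -1 on x + 1 was incorrectly written as -2: the term ((x + 1)*log(x + 1) + 1)*exp(x)/(x + 1) was incorrectly written as ((x + 1)*log(x + 1) + 1)*exp(x)/(x + 1)**2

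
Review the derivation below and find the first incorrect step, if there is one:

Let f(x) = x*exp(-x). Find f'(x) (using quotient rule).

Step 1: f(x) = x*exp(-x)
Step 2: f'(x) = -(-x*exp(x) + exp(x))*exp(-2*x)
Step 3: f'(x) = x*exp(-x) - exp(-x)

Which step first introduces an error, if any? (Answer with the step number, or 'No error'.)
Step 2

Step 2 is incorrect due to a sign flip.
The step shows: -(-x*exp(x) + exp(x))*exp(-2*x)
The correct value should be: (-x*exp(x) + exp(x))*exp(-2*x)

Explanation: The sign of the whole expression was flipped: the term (-x*exp(x) + exp(x))*exp(-2*x) was incorrectly written as -(-x*exp(x) + exp(x))*exp(-2*x)
The later steps are derived from this incorrect expression, so the error originates in Step 2.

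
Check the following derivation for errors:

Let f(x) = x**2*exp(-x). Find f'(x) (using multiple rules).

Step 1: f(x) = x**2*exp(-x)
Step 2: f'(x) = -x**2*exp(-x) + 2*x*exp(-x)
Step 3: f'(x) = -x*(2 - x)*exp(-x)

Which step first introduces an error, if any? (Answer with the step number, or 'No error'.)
Step 3

Step 3 is incorrect due to a sign flip.
The step shows: -x*(2 - x)*exp(-x)
The correct value should be: x*(2 - x)*exp(-x)

Explanation: The sign of the whole expression was flipped: the term x*(2 - x)*exp(-x) was incorrectly written as -x*(2 - x)*exp(-x)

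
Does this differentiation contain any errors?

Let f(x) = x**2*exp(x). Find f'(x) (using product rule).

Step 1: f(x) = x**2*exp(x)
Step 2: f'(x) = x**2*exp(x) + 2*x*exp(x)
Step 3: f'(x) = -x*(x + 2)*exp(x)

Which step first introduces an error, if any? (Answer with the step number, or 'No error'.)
Step 3

Step 3 is incorrect due to a sign flip.
The step shows: -x*(x + 2)*exp(x)
The correct value should be: x*(x + 2)*exp(x)

Explanation: The sign of the whole expression was flipped: the term x*(x + 2)*exp(x) was incorrectly written as -x*(x + 2)*exp(x)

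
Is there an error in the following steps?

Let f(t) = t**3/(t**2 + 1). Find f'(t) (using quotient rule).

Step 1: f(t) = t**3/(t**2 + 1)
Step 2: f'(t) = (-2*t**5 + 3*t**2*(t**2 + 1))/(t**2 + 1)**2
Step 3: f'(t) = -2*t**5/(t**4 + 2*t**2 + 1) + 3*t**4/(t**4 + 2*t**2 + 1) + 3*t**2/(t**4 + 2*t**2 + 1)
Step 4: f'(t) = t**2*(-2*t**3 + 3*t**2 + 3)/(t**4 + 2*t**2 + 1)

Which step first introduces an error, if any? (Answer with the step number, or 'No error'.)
Step 2

Step 2 is incorrect due to a wrong exponent.
The step shows: (-2*t**5 + 3*t**2*(t**2 + 1))/(t**2 + 1)**2
The correct value should be: (-2*t**4 + 3*t**2*(t**2 + 1))/(t**2 + 1)**2

Explanation: The exponent 4 on t was incorrectly written as 5: the term (-2*t**4 + 3*t**2*(t**2 + 1))/(t**2 + 1)**2 was incorrectly written as (-2*t**5 + 3*t**2*(t**2 + 1))/(t**2 + 1)**2
The later steps are derived from this incorrect expression, so the error originates in Step 2.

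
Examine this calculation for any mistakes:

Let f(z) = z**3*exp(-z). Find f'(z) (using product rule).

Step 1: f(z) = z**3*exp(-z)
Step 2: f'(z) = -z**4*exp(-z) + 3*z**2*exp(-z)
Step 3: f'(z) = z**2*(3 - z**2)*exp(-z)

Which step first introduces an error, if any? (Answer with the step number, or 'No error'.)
Step 2

Step 2 is incorrect due to a wrong exponent.
The step shows: -z**4*exp(-z) + 3*z**2*exp(-z)
The correct value should be: -z**3*exp(-z) + 3*z**2*exp(-z)

Explanation: The exponent 3 on z was incorrectly written as 4: the term -z**3*exp(-z) was incorrectly written as -z**4*exp(-z)
The later steps are derived from this incorrect expression, so the error originates in Step 2.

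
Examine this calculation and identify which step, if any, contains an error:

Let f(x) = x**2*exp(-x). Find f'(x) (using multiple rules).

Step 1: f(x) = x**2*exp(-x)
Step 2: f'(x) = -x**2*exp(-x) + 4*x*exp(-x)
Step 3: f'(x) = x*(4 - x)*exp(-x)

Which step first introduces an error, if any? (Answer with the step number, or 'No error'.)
Step 2

Step 2 is incorrect due to a wrong coefficient.
The step shows: -x**2*exp(-x) + 4*x*exp(-x)
The correct value should be: -x**2*exp(-x) + 2*x*exp(-x)

Explanation: The coefficient 2 was incorrectly written as 4: the term 2*x*exp(-x) was incorrectly written as 4*x*exp(-x)
The later steps are derived from this incorrect expression, so the error originates in Step 2.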